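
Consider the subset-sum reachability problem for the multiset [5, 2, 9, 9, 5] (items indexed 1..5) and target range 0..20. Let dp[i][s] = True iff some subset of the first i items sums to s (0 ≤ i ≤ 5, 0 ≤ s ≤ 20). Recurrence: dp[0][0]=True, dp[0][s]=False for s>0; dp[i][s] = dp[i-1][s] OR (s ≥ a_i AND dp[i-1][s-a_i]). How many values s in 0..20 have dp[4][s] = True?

i\s   0   1   2   3   4   5   6   7   8   9  10  11  12  13  14  15  16  17  18  19  20
  0   T   F   F   F   F   F   F   F   F   F   F   F   F   F   F   F   F   F   F   F   F
  1   T   F   F   F   F   T   F   F   F   F   F   F   F   F   F   F   F   F   F   F   F
  2   T   F   T   F   F   T   F   T   F   F   F   F   F   F   F   F   F   F   F   F   F
  3   T   F   T   F   F   T   F   T   F   T   F   T   F   F   T   F   T   F   F   F   F
  4   T   F   T   F   F   T   F   T   F   T   F   T   F   F   T   F   T   F   T   F   T
  5   T   F   T   F   F   T   F   T   F   T   T   T   T   F   T   F   T   F   T   T   T

10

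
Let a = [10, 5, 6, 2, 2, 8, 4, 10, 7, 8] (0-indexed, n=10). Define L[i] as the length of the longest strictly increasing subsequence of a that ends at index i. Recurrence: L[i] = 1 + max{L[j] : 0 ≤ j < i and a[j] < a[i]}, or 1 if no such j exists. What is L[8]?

3

   i    0    1    2    3    4    5    6    7    8    9
a[i]   10    5    6    2    2    8    4   10    7    8
L[i]    1    1    2    1    1    3    2    4    3    4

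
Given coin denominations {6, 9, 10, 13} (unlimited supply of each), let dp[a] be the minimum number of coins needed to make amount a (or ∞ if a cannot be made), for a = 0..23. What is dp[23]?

2

 a  0  1  2  3  4  5  6  7  8  9 10 11 12 13 14 15 16 17 18 19 20 21 22 23
dp  0  -  -  -  -  -  1  -  -  1  1  -  2  1  -  2  2  -  2  2  2  3  2  2
(- denotes ∞ / unreachable)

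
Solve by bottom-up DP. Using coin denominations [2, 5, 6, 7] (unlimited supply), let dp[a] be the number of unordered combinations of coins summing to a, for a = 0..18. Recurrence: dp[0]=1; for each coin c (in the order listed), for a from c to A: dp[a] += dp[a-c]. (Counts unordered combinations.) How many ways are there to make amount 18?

after  coin     0     1     2     3     4     5     6     7     8     9    10    11    12    13    14    15    16    17    18
          2     1     0     1     0     1     0     1     0     1     0     1     0     1     0     1     0     1     0     1
          5     1     0     1     0     1     1     1     1     1     1     2     1     2     1     2     2     2     2     2
          6     1     0     1     0     1     1     2     1     2     1     3     2     4     2     4     3     5     4     6
          7     1     0     1     0     1     1     2     2     2     2     3     3     5     4     6     5     7     7     9

9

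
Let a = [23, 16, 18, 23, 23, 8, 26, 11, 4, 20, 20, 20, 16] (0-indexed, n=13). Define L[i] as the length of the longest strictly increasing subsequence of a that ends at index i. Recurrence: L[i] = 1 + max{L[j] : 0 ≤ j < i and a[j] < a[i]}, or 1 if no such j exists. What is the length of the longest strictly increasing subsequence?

4

   i    0    1    2    3    4    5    6    7    8    9   10   11   12
a[i]   23   16   18   23   23    8   26   11    4   20   20   20   16
L[i]    1    1    2    3    3    1    4    2    1    3    3    3    3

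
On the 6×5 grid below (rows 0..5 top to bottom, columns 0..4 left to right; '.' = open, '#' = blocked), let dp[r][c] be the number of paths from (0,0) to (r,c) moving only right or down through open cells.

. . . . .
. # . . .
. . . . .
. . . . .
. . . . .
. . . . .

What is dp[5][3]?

26

r\c   0   1   2   3   4
  0   1   1   1   1   1
  1   1   0   1   2   3
  2   1   1   2   4   7
  3   1   2   4   8  15
  4   1   3   7  15  30
  5   1   4  11  26  56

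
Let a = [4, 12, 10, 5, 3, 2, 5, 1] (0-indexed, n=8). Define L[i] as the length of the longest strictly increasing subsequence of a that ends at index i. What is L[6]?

   i    0    1    2    3    4    5    6    7
a[i]    4   12   10    5    3    2    5    1
L[i]    1    2    2    2    1    1    2    1

2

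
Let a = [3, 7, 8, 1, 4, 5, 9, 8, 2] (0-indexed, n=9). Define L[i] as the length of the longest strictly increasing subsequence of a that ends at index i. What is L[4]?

2

   i    0    1    2    3    4    5    6    7    8
a[i]    3    7    8    1    4    5    9    8    2
L[i]    1    2    3    1    2    3    4    4    2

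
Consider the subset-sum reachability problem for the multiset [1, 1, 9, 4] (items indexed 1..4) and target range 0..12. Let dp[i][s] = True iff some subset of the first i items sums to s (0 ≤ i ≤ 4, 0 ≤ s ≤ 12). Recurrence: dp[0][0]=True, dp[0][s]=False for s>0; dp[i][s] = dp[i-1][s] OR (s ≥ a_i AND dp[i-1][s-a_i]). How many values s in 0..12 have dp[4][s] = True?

i\s   0   1   2   3   4   5   6   7   8   9  10  11  12
  0   T   F   F   F   F   F   F   F   F   F   F   F   F
  1   T   T   F   F   F   F   F   F   F   F   F   F   F
  2   T   T   T   F   F   F   F   F   F   F   F   F   F
  3   T   T   T   F   F   F   F   F   F   T   T   T   F
  4   T   T   T   F   T   T   T   F   F   T   T   T   F

9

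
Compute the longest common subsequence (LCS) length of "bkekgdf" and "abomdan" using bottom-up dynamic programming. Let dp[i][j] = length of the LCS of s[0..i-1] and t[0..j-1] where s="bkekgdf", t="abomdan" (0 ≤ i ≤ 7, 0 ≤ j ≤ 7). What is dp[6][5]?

   ''  a  b  o  m  d  a  n
''  0  0  0  0  0  0  0  0
 b  0  0  1  1  1  1  1  1
 k  0  0  1  1  1  1  1  1
 e  0  0  1  1  1  1  1  1
 k  0  0  1  1  1  1  1  1
 g  0  0  1  1  1  1  1  1
 d  0  0  1  1  1  2  2  2
 f  0  0  1  1  1  2  2  2

2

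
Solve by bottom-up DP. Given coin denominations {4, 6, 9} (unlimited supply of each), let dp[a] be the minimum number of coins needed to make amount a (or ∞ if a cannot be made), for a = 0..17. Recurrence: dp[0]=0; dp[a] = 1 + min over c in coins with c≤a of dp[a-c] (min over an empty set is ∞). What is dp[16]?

3

 a  0  1  2  3  4  5  6  7  8  9 10 11 12 13 14 15 16 17
dp  0  -  -  -  1  -  1  -  2  1  2  -  2  2  3  2  3  3
(- denotes ∞ / unreachable)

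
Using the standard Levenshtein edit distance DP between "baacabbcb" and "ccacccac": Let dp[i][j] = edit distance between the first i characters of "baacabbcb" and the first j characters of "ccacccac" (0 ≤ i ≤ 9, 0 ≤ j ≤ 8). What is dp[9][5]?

6

   ''  c  c  a  c  c  c  a  c
''  0  1  2  3  4  5  6  7  8
 b  1  1  2  3  4  5  6  7  8
 a  2  2  2  2  3  4  5  6  7
 a  3  3  3  2  3  4  5  5  6
 c  4  3  3  3  2  3  4  5  5
 a  5  4  4  3  3  3  4  4  5
 b  6  5  5  4  4  4  4  5  5
 b  7  6  6  5  5  5  5  5  6
 c  8  7  6  6  5  5  5  6  5
 b  9  8  7  7  6  6  6  6  6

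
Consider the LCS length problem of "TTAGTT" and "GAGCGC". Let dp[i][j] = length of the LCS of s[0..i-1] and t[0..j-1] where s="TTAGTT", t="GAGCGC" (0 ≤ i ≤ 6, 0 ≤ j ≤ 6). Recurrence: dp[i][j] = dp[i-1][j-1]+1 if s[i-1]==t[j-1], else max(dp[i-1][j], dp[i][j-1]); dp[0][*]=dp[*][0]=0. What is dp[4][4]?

   ''  G  A  G  C  G  C
''  0  0  0  0  0  0  0
 T  0  0  0  0  0  0  0
 T  0  0  0  0  0  0  0
 A  0  0  1  1  1  1  1
 G  0  1  1  2  2  2  2
 T  0  1  1  2  2  2  2
 T  0  1  1  2  2  2  2

2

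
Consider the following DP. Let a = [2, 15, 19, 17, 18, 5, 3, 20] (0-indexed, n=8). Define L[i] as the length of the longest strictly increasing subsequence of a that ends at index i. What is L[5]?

   i    0    1    2    3    4    5    6    7
a[i]    2   15   19   17   18    5    3   20
L[i]    1    2    3    3    4    2    2    5

2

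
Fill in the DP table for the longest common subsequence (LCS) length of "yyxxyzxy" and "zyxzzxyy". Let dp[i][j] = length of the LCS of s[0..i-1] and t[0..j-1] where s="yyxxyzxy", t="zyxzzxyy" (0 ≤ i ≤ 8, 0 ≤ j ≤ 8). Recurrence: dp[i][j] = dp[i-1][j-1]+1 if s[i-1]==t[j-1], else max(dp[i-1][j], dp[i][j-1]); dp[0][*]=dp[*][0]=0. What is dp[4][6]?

3

   ''  z  y  x  z  z  x  y  y
''  0  0  0  0  0  0  0  0  0
 y  0  0  1  1  1  1  1  1  1
 y  0  0  1  1  1  1  1  2  2
 x  0  0  1  2  2  2  2  2  2
 x  0  0  1  2  2  2  3  3  3
 y  0  0  1  2  2  2  3  4  4
 z  0  1  1  2  3  3  3  4  4
 x  0  1  1  2  3  3  4  4  4
 y  0  1  2  2  3  3  4  5  5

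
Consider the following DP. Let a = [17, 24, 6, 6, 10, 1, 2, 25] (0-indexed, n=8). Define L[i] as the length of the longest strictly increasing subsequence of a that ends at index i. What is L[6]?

   i    0    1    2    3    4    5    6    7
a[i]   17   24    6    6   10    1    2   25
L[i]    1    2    1    1    2    1    2    3

2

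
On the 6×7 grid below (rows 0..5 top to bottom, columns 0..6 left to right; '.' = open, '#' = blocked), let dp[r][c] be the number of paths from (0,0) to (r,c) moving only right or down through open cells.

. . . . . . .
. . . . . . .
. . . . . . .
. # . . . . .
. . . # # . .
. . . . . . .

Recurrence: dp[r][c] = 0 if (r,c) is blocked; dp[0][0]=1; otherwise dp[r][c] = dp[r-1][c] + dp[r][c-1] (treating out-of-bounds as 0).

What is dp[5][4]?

r\c   0   1   2   3   4   5   6
  0   1   1   1   1   1   1   1
  1   1   2   3   4   5   6   7
  2   1   3   6  10  15  21  28
  3   1   0   6  16  31  52  80
  4   1   1   7   0   0  52 132
  5   1   2   9   9   9  61 193

9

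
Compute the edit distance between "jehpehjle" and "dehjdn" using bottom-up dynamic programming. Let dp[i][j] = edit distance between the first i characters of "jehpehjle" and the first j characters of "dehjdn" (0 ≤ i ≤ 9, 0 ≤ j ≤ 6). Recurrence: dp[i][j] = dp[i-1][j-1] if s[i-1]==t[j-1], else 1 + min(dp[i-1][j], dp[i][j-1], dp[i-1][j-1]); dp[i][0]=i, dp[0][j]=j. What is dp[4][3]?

2

   ''  d  e  h  j  d  n
''  0  1  2  3  4  5  6
 j  1  1  2  3  3  4  5
 e  2  2  1  2  3  4  5
 h  3  3  2  1  2  3  4
 p  4  4  3  2  2  3  4
 e  5  5  4  3  3  3  4
 h  6  6  5  4  4  4  4
 j  7  7  6  5  4  5  5
 l  8  8  7  6  5  5  6
 e  9  9  8  7  6  6  6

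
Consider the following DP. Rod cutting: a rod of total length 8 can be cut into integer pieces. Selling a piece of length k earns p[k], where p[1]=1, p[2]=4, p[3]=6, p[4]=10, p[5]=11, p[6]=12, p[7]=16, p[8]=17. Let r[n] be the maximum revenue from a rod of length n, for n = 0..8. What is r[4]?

10

   n    0    1    2    3    4    5    6    7    8
r[n]    0    1    4    6   10   11   14   16   20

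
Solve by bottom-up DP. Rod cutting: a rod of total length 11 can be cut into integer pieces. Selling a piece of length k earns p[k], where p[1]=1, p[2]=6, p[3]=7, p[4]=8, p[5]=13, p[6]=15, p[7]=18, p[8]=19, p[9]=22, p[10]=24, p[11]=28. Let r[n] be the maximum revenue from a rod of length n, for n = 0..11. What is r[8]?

   n    0    1    2    3    4    5    6    7    8    9   10   11
r[n]    0    1    6    7   12   13   18   19   24   25   30   31

24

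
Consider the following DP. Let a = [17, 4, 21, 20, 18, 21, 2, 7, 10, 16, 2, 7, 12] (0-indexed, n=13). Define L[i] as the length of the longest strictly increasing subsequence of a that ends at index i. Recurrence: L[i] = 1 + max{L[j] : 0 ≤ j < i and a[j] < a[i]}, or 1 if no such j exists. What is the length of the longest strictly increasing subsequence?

4

   i    0    1    2    3    4    5    6    7    8    9   10   11   12
a[i]   17    4   21   20   18   21    2    7   10   16    2    7   12
L[i]    1    1    2    2    2    3    1    2    3    4    1    2    4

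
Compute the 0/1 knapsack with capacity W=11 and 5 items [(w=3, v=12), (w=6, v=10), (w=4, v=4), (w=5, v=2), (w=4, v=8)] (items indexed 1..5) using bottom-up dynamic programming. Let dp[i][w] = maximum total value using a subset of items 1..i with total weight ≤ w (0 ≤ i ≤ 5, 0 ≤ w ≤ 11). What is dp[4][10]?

22

i\w   0   1   2   3   4   5   6   7   8   9  10  11
  0   0   0   0   0   0   0   0   0   0   0   0   0
  1   0   0   0  12  12  12  12  12  12  12  12  12
  2   0   0   0  12  12  12  12  12  12  22  22  22
  3   0   0   0  12  12  12  12  16  16  22  22  22
  4   0   0   0  12  12  12  12  16  16  22  22  22
  5   0   0   0  12  12  12  12  20  20  22  22  24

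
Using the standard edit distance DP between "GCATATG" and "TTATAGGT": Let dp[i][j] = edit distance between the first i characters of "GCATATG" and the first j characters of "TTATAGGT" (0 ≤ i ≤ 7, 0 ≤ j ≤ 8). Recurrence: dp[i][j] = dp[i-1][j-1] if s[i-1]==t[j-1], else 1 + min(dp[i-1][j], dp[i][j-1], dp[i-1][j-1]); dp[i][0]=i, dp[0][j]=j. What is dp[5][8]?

5

   ''  T  T  A  T  A  G  G  T
''  0  1  2  3  4  5  6  7  8
 G  1  1  2  3  4  5  5  6  7
 C  2  2  2  3  4  5  6  6  7
 A  3  3  3  2  3  4  5  6  7
 T  4  3  3  3  2  3  4  5  6
 A  5  4  4  3  3  2  3  4  5
 T  6  5  4  4  3  3  3  4  4
 G  7  6  5  5  4  4  3  3  4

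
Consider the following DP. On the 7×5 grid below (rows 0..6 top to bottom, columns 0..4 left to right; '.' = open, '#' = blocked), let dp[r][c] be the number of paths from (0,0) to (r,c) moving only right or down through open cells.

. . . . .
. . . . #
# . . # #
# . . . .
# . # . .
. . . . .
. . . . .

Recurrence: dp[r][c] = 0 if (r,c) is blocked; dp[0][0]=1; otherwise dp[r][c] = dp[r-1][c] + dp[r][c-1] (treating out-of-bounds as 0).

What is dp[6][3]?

13

r\c   0   1   2   3   4
  0   1   1   1   1   1
  1   1   2   3   4   0
  2   0   2   5   0   0
  3   0   2   7   7   7
  4   0   2   0   7  14
  5   0   2   2   9  23
  6   0   2   4  13  36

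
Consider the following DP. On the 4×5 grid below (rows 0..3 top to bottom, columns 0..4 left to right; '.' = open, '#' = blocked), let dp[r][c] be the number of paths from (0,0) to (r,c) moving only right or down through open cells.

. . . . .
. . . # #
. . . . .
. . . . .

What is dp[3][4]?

22

r\c   0   1   2   3   4
  0   1   1   1   1   1
  1   1   2   3   0   0
  2   1   3   6   6   6
  3   1   4  10  16  22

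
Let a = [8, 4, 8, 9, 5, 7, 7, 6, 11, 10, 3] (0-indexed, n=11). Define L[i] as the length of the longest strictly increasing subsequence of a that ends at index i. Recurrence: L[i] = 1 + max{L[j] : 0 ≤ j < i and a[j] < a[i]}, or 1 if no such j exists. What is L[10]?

   i    0    1    2    3    4    5    6    7    8    9   10
a[i]    8    4    8    9    5    7    7    6   11   10    3
L[i]    1    1    2    3    2    3    3    3    4    4    1

1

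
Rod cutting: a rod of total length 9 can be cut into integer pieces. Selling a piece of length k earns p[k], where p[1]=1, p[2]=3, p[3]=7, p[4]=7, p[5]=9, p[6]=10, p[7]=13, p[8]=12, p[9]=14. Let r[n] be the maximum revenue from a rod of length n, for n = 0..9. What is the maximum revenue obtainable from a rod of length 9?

21

   n    0    1    2    3    4    5    6    7    8    9
r[n]    0    1    3    7    8   10   14   15   17   21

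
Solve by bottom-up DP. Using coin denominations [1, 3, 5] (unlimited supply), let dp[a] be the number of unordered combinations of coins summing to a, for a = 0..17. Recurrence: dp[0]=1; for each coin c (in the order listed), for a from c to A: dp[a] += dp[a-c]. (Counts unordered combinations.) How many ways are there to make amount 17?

15

after  coin     0     1     2     3     4     5     6     7     8     9    10    11    12    13    14    15    16    17
          1     1     1     1     1     1     1     1     1     1     1     1     1     1     1     1     1     1     1
          3     1     1     1     2     2     2     3     3     3     4     4     4     5     5     5     6     6     6
          5     1     1     1     2     2     3     4     4     5     6     7     8     9    10    11    13    14    15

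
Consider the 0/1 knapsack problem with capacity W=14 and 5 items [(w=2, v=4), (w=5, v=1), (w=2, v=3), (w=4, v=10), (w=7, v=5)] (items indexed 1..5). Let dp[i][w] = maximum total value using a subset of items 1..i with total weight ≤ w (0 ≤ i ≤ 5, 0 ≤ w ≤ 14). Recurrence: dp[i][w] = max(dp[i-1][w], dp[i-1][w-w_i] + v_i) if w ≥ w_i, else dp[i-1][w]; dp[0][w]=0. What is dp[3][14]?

8

i\w   0   1   2   3   4   5   6   7   8   9  10  11  12  13  14
  0   0   0   0   0   0   0   0   0   0   0   0   0   0   0   0
  1   0   0   4   4   4   4   4   4   4   4   4   4   4   4   4
  2   0   0   4   4   4   4   4   5   5   5   5   5   5   5   5
  3   0   0   4   4   7   7   7   7   7   8   8   8   8   8   8
  4   0   0   4   4  10  10  14  14  17  17  17  17  17  18  18
  5   0   0   4   4  10  10  14  14  17  17  17  17  17  19  19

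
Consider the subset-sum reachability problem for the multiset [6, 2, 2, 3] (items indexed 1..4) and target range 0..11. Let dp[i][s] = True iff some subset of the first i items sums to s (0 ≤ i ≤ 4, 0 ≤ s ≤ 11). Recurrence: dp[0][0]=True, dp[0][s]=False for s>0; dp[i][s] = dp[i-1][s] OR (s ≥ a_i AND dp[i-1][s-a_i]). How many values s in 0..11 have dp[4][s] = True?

11

i\s   0   1   2   3   4   5   6   7   8   9  10  11
  0   T   F   F   F   F   F   F   F   F   F   F   F
  1   T   F   F   F   F   F   T   F   F   F   F   F
  2   T   F   T   F   F   F   T   F   T   F   F   F
  3   T   F   T   F   T   F   T   F   T   F   T   F
  4   T   F   T   T   T   T   T   T   T   T   T   T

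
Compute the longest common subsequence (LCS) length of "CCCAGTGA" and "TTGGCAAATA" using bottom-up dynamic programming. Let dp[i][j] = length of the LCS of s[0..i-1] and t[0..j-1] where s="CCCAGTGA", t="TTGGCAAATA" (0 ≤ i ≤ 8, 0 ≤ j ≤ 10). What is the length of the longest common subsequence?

4

   ''  T  T  G  G  C  A  A  A  T  A
''  0  0  0  0  0  0  0  0  0  0  0
 C  0  0  0  0  0  1  1  1  1  1  1
 C  0  0  0  0  0  1  1  1  1  1  1
 C  0  0  0  0  0  1  1  1  1  1  1
 A  0  0  0  0  0  1  2  2  2  2  2
 G  0  0  0  1  1  1  2  2  2  2  2
 T  0  1  1  1  1  1  2  2  2  3  3
 G  0  1  1  2  2  2  2  2  2  3  3
 A  0  1  1  2  2  2  3  3  3  3  4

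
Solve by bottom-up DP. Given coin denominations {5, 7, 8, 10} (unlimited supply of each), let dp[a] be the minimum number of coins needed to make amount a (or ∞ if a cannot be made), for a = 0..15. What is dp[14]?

 a  0  1  2  3  4  5  6  7  8  9 10 11 12 13 14 15
dp  0  -  -  -  -  1  -  1  1  -  1  -  2  2  2  2
(- denotes ∞ / unreachable)

2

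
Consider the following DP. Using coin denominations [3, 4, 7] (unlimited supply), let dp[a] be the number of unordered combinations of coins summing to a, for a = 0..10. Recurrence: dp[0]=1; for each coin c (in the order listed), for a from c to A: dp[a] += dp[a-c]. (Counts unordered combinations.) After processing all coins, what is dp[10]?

2

after  coin     0     1     2     3     4     5     6     7     8     9    10
          3     1     0     0     1     0     0     1     0     0     1     0
          4     1     0     0     1     1     0     1     1     1     1     1
          7     1     0     0     1     1     0     1     2     1     1     2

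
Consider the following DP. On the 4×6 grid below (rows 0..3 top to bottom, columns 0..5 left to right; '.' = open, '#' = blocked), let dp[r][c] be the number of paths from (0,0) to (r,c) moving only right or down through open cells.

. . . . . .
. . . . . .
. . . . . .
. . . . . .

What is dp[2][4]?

r\c   0   1   2   3   4   5
  0   1   1   1   1   1   1
  1   1   2   3   4   5   6
  2   1   3   6  10  15  21
  3   1   4  10  20  35  56

15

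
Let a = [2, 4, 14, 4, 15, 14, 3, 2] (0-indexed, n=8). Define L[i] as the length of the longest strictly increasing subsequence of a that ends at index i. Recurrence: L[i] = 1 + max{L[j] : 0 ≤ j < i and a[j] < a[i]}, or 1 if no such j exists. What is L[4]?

4

   i    0    1    2    3    4    5    6    7
a[i]    2    4   14    4   15   14    3    2
L[i]    1    2    3    2    4    3    2    1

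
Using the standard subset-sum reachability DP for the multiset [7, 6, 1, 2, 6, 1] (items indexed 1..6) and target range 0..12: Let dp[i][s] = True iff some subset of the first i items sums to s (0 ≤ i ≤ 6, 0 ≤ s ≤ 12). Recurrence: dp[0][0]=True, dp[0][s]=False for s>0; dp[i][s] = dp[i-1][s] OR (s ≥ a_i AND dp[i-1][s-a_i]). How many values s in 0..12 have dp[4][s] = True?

i\s   0   1   2   3   4   5   6   7   8   9  10  11  12
  0   T   F   F   F   F   F   F   F   F   F   F   F   F
  1   T   F   F   F   F   F   F   T   F   F   F   F   F
  2   T   F   F   F   F   F   T   T   F   F   F   F   F
  3   T   T   F   F   F   F   T   T   T   F   F   F   F
  4   T   T   T   T   F   F   T   T   T   T   T   F   F
  5   T   T   T   T   F   F   T   T   T   T   T   F   T
  6   T   T   T   T   T   F   T   T   T   T   T   T   T

9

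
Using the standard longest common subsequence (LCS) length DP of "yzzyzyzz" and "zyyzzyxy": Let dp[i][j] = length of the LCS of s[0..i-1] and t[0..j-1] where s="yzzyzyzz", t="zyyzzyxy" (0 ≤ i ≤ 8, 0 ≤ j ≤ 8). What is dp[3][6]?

3

   ''  z  y  y  z  z  y  x  y
''  0  0  0  0  0  0  0  0  0
 y  0  0  1  1  1  1  1  1  1
 z  0  1  1  1  2  2  2  2  2
 z  0  1  1  1  2  3  3  3  3
 y  0  1  2  2  2  3  4  4  4
 z  0  1  2  2  3  3  4  4  4
 y  0  1  2  3  3  3  4  4  5
 z  0  1  2  3  4  4  4  4  5
 z  0  1  2  3  4  5  5  5  5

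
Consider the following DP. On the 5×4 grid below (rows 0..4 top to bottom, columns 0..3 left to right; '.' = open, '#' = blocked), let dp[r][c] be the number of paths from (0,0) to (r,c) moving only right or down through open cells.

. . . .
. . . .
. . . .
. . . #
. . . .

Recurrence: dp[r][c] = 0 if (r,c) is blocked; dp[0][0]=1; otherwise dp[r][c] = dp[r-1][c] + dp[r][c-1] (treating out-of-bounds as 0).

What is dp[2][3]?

10

r\c   0   1   2   3
  0   1   1   1   1
  1   1   2   3   4
  2   1   3   6  10
  3   1   4  10   0
  4   1   5  15  15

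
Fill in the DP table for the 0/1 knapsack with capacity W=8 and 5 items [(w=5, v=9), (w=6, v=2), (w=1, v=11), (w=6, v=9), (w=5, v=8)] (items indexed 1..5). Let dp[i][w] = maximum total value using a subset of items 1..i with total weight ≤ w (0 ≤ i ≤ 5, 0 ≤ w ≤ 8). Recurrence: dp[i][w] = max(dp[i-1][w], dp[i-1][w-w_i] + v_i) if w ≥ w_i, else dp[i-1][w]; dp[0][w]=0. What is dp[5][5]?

i\w   0   1   2   3   4   5   6   7   8
  0   0   0   0   0   0   0   0   0   0
  1   0   0   0   0   0   9   9   9   9
  2   0   0   0   0   0   9   9   9   9
  3   0  11  11  11  11  11  20  20  20
  4   0  11  11  11  11  11  20  20  20
  5   0  11  11  11  11  11  20  20  20

11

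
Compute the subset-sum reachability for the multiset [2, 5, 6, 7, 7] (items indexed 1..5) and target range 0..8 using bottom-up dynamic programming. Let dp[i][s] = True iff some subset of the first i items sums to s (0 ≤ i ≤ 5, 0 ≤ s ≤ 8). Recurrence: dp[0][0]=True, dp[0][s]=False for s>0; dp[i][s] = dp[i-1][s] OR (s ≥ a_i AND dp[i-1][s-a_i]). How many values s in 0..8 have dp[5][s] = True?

i\s   0   1   2   3   4   5   6   7   8
  0   T   F   F   F   F   F   F   F   F
  1   T   F   T   F   F   F   F   F   F
  2   T   F   T   F   F   T   F   T   F
  3   T   F   T   F   F   T   T   T   T
  4   T   F   T   F   F   T   T   T   T
  5   T   F   T   F   F   T   T   T   T

6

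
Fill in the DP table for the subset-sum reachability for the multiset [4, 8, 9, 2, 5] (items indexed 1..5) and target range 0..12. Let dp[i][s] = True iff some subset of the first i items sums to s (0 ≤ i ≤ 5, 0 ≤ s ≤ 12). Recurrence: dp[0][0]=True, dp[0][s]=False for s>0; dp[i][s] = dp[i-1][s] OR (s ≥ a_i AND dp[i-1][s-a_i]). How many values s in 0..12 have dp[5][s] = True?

i\s   0   1   2   3   4   5   6   7   8   9  10  11  12
  0   T   F   F   F   F   F   F   F   F   F   F   F   F
  1   T   F   F   F   T   F   F   F   F   F   F   F   F
  2   T   F   F   F   T   F   F   F   T   F   F   F   T
  3   T   F   F   F   T   F   F   F   T   T   F   F   T
  4   T   F   T   F   T   F   T   F   T   T   T   T   T
  5   T   F   T   F   T   T   T   T   T   T   T   T   T

11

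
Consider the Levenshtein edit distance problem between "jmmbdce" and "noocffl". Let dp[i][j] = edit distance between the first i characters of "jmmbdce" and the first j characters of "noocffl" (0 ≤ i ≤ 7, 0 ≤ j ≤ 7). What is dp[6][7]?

7

   ''  n  o  o  c  f  f  l
''  0  1  2  3  4  5  6  7
 j  1  1  2  3  4  5  6  7
 m  2  2  2  3  4  5  6  7
 m  3  3  3  3  4  5  6  7
 b  4  4  4  4  4  5  6  7
 d  5  5  5  5  5  5  6  7
 c  6  6  6  6  5  6  6  7
 e  7  7  7  7  6  6  7  7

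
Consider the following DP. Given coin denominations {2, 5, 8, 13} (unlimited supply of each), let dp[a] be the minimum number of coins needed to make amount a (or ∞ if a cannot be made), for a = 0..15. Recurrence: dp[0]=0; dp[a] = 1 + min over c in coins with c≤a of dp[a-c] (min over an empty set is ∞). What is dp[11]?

 a  0  1  2  3  4  5  6  7  8  9 10 11 12 13 14 15
dp  0  -  1  -  2  1  3  2  1  3  2  4  3  1  4  2
(- denotes ∞ / unreachable)

4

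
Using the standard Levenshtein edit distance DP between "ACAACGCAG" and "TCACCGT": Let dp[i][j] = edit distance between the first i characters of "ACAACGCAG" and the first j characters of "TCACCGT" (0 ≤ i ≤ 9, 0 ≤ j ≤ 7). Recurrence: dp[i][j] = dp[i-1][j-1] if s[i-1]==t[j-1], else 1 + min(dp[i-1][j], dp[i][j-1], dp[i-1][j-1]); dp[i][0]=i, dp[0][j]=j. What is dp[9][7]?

   ''  T  C  A  C  C  G  T
''  0  1  2  3  4  5  6  7
 A  1  1  2  2  3  4  5  6
 C  2  2  1  2  2  3  4  5
 A  3  3  2  1  2  3  4  5
 A  4  4  3  2  2  3  4  5
 C  5  5  4  3  2  2  3  4
 G  6  6  5  4  3  3  2  3
 C  7  7  6  5  4  3  3  3
 A  8  8  7  6  5  4  4  4
 G  9  9  8  7  6  5  4  5

5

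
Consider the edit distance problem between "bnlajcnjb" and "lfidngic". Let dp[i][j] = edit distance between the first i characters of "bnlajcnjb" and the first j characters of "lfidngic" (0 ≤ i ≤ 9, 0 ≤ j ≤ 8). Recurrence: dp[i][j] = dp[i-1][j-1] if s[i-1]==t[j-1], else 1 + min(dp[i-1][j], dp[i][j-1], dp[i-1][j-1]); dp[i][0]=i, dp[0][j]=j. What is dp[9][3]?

   ''  l  f  i  d  n  g  i  c
''  0  1  2  3  4  5  6  7  8
 b  1  1  2  3  4  5  6  7  8
 n  2  2  2  3  4  4  5  6  7
 l  3  2  3  3  4  5  5  6  7
 a  4  3  3  4  4  5  6  6  7
 j  5  4  4  4  5  5  6  7  7
 c  6  5  5  5  5  6  6  7  7
 n  7  6  6  6  6  5  6  7  8
 j  8  7  7  7  7  6  6  7  8
 b  9  8  8  8  8  7  7  7  8

8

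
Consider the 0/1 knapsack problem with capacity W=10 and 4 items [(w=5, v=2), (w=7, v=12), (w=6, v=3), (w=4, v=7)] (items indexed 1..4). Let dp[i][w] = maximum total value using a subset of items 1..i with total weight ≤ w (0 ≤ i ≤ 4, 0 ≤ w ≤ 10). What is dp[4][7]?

12

i\w   0   1   2   3   4   5   6   7   8   9  10
  0   0   0   0   0   0   0   0   0   0   0   0
  1   0   0   0   0   0   2   2   2   2   2   2
  2   0   0   0   0   0   2   2  12  12  12  12
  3   0   0   0   0   0   2   3  12  12  12  12
  4   0   0   0   0   7   7   7  12  12  12  12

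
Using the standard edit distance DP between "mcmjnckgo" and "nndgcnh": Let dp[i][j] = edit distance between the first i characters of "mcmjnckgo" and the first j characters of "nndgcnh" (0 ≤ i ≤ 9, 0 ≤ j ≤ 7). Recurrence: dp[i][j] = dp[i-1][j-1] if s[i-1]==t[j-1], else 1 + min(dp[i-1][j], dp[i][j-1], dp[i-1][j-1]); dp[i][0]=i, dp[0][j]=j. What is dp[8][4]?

6

   ''  n  n  d  g  c  n  h
''  0  1  2  3  4  5  6  7
 m  1  1  2  3  4  5  6  7
 c  2  2  2  3  4  4  5  6
 m  3  3  3  3  4  5  5  6
 j  4  4  4  4  4  5  6  6
 n  5  4  4  5  5  5  5  6
 c  6  5  5  5  6  5  6  6
 k  7  6  6  6  6  6  6  7
 g  8  7  7  7  6  7  7  7
 o  9  8  8  8  7  7  8  8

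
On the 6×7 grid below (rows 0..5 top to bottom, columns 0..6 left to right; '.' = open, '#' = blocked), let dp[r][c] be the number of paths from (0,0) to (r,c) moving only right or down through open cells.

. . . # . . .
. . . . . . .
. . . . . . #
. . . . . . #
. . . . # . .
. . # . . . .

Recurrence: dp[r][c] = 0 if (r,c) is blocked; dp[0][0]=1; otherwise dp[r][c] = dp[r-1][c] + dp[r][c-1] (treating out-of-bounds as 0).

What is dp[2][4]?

12

r\c   0   1   2   3   4   5   6
  0   1   1   1   0   0   0   0
  1   1   2   3   3   3   3   3
  2   1   3   6   9  12  15   0
  3   1   4  10  19  31  46   0
  4   1   5  15  34   0  46  46
  5   1   6   0  34  34  80 126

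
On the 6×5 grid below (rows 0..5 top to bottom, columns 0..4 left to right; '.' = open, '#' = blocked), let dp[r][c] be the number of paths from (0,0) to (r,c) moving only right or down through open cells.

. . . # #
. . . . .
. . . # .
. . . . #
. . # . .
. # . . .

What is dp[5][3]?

10

r\c   0   1   2   3   4
  0   1   1   1   0   0
  1   1   2   3   3   3
  2   1   3   6   0   3
  3   1   4  10  10   0
  4   1   5   0  10  10
  5   1   0   0  10  20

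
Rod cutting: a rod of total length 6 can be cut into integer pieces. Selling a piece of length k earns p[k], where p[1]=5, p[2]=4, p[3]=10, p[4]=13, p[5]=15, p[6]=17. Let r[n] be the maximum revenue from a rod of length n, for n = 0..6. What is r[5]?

25

   n    0    1    2    3    4    5    6
r[n]    0    5   10   15   20   25   30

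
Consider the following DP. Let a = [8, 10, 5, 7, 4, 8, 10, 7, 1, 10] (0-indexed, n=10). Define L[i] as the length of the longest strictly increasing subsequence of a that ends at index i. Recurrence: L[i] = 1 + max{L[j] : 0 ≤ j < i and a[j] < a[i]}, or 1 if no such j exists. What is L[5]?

3

   i    0    1    2    3    4    5    6    7    8    9
a[i]    8   10    5    7    4    8   10    7    1   10
L[i]    1    2    1    2    1    3    4    2    1    4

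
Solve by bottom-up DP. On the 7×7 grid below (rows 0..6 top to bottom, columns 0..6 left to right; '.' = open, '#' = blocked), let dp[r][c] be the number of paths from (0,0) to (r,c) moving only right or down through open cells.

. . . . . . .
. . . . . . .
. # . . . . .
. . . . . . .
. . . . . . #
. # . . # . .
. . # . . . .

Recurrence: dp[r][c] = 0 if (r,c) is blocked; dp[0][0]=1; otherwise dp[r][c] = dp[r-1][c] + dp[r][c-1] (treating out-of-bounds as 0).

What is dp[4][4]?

40

r\c   0   1   2   3   4   5   6
  0   1   1   1   1   1   1   1
  1   1   2   3   4   5   6   7
  2   1   0   3   7  12  18  25
  3   1   1   4  11  23  41  66
  4   1   2   6  17  40  81   0
  5   1   0   6  23   0  81  81
  6   1   1   0  23  23 104 185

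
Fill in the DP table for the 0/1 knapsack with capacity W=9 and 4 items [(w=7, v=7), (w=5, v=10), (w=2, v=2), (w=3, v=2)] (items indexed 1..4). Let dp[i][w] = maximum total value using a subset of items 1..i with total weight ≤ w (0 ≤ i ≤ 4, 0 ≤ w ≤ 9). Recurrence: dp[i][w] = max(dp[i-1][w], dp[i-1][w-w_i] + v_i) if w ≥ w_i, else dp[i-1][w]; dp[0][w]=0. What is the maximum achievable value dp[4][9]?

12

i\w   0   1   2   3   4   5   6   7   8   9
  0   0   0   0   0   0   0   0   0   0   0
  1   0   0   0   0   0   0   0   7   7   7
  2   0   0   0   0   0  10  10  10  10  10
  3   0   0   2   2   2  10  10  12  12  12
  4   0   0   2   2   2  10  10  12  12  12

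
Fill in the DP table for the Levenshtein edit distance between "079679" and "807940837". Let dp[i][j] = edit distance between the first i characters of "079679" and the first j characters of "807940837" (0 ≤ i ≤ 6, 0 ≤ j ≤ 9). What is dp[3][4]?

1

   ''  8  0  7  9  4  0  8  3  7
''  0  1  2  3  4  5  6  7  8  9
 0  1  1  1  2  3  4  5  6  7  8
 7  2  2  2  1  2  3  4  5  6  7
 9  3  3  3  2  1  2  3  4  5  6
 6  4  4  4  3  2  2  3  4  5  6
 7  5  5  5  4  3  3  3  4  5  5
 9  6  6  6  5  4  4  4  4  5  6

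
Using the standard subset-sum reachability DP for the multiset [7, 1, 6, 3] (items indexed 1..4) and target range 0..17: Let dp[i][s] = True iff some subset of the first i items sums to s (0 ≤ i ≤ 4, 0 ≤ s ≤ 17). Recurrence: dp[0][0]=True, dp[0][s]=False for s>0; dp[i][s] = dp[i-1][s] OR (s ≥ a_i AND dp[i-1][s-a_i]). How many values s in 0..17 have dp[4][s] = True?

i\s   0   1   2   3   4   5   6   7   8   9  10  11  12  13  14  15  16  17
  0   T   F   F   F   F   F   F   F   F   F   F   F   F   F   F   F   F   F
  1   T   F   F   F   F   F   F   T   F   F   F   F   F   F   F   F   F   F
  2   T   T   F   F   F   F   F   T   T   F   F   F   F   F   F   F   F   F
  3   T   T   F   F   F   F   T   T   T   F   F   F   F   T   T   F   F   F
  4   T   T   F   T   T   F   T   T   T   T   T   T   F   T   T   F   T   T

14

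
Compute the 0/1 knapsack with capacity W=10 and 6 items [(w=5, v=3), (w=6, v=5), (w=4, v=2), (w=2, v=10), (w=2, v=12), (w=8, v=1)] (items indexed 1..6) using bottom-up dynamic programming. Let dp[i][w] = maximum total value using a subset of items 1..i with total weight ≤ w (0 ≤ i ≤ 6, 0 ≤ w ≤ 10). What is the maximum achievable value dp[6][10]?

i\w   0   1   2   3   4   5   6   7   8   9  10
  0   0   0   0   0   0   0   0   0   0   0   0
  1   0   0   0   0   0   3   3   3   3   3   3
  2   0   0   0   0   0   3   5   5   5   5   5
  3   0   0   0   0   2   3   5   5   5   5   7
  4   0   0  10  10  10  10  12  13  15  15  15
  5   0   0  12  12  22  22  22  22  24  25  27
  6   0   0  12  12  22  22  22  22  24  25  27

27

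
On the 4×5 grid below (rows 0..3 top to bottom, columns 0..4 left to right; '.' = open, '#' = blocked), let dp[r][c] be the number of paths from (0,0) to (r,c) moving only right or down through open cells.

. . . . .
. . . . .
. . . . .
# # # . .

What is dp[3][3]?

r\c   0   1   2   3   4
  0   1   1   1   1   1
  1   1   2   3   4   5
  2   1   3   6  10  15
  3   0   0   0  10  25

10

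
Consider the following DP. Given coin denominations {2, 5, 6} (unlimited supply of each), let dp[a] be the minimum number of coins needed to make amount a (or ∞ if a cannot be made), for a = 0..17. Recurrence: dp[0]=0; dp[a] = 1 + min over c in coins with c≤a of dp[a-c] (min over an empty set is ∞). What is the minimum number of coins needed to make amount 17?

 a  0  1  2  3  4  5  6  7  8  9 10 11 12 13 14 15 16 17
dp  0  -  1  -  2  1  1  2  2  3  2  2  2  3  3  3  3  3
(- denotes ∞ / unreachable)

3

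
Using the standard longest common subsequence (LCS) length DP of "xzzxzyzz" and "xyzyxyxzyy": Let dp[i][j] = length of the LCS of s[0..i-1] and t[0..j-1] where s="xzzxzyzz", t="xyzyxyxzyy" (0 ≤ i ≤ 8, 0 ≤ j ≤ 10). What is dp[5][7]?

   ''  x  y  z  y  x  y  x  z  y  y
''  0  0  0  0  0  0  0  0  0  0  0
 x  0  1  1  1  1  1  1  1  1  1  1
 z  0  1  1  2  2  2  2  2  2  2  2
 z  0  1  1  2  2  2  2  2  3  3  3
 x  0  1  1  2  2  3  3  3  3  3  3
 z  0  1  1  2  2  3  3  3  4  4  4
 y  0  1  2  2  3  3  4  4  4  5  5
 z  0  1  2  3  3  3  4  4  5  5  5
 z  0  1  2  3  3  3  4  4  5  5  5

3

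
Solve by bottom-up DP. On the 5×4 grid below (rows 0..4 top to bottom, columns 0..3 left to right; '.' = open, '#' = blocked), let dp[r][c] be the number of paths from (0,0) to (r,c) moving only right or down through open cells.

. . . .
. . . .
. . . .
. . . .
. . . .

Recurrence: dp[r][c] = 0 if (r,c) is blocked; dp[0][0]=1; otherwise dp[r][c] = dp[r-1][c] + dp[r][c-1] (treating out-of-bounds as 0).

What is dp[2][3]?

10

r\c   0   1   2   3
  0   1   1   1   1
  1   1   2   3   4
  2   1   3   6  10
  3   1   4  10  20
  4   1   5  15  35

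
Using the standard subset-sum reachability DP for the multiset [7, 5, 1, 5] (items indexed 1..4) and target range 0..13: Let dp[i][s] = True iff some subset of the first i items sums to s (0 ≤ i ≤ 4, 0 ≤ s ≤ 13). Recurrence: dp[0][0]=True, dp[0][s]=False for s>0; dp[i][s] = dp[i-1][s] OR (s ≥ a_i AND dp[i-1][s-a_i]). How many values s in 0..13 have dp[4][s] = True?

i\s   0   1   2   3   4   5   6   7   8   9  10  11  12  13
  0   T   F   F   F   F   F   F   F   F   F   F   F   F   F
  1   T   F   F   F   F   F   F   T   F   F   F   F   F   F
  2   T   F   F   F   F   T   F   T   F   F   F   F   T   F
  3   T   T   F   F   F   T   T   T   T   F   F   F   T   T
  4   T   T   F   F   F   T   T   T   T   F   T   T   T   T

10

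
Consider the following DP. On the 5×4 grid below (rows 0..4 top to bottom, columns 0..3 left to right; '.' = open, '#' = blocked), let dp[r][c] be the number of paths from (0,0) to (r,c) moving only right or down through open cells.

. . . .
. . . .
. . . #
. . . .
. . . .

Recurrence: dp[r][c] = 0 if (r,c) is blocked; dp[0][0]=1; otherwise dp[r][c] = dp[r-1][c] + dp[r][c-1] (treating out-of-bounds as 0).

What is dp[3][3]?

10

r\c   0   1   2   3
  0   1   1   1   1
  1   1   2   3   4
  2   1   3   6   0
  3   1   4  10  10
  4   1   5  15  25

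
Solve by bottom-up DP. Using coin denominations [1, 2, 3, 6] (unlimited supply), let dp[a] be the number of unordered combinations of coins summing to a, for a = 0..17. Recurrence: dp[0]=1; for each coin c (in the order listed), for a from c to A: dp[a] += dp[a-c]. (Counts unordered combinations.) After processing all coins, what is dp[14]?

after  coin     0     1     2     3     4     5     6     7     8     9    10    11    12    13    14    15    16    17
          1     1     1     1     1     1     1     1     1     1     1     1     1     1     1     1     1     1     1
          2     1     1     2     2     3     3     4     4     5     5     6     6     7     7     8     8     9     9
          3     1     1     2     3     4     5     7     8    10    12    14    16    19    21    24    27    30    33
          6     1     1     2     3     4     5     8     9    12    15    18    21    27    30    36    42    48    54

36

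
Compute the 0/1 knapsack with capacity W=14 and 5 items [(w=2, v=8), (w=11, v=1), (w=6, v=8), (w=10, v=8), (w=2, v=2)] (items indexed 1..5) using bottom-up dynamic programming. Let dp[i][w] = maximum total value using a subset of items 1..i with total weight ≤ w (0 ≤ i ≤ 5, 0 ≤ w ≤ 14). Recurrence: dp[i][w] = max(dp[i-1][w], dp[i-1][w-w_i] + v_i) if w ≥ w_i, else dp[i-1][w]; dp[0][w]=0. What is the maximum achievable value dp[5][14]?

18

i\w   0   1   2   3   4   5   6   7   8   9  10  11  12  13  14
  0   0   0   0   0   0   0   0   0   0   0   0   0   0   0   0
  1   0   0   8   8   8   8   8   8   8   8   8   8   8   8   8
  2   0   0   8   8   8   8   8   8   8   8   8   8   8   9   9
  3   0   0   8   8   8   8   8   8  16  16  16  16  16  16  16
  4   0   0   8   8   8   8   8   8  16  16  16  16  16  16  16
  5   0   0   8   8  10  10  10  10  16  16  18  18  18  18  18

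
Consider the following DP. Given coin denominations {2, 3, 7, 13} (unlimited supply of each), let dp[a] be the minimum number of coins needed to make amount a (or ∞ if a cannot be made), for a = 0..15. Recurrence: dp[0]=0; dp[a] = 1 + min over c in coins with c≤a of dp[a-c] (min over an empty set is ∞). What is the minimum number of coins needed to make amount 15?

 a  0  1  2  3  4  5  6  7  8  9 10 11 12 13 14 15
dp  0  -  1  1  2  2  2  1  3  2  2  3  3  1  2  2
(- denotes ∞ / unreachable)

2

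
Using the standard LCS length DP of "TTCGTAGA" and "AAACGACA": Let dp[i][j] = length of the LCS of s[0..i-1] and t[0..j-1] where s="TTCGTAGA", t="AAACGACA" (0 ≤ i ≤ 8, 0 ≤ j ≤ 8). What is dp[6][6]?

   ''  A  A  A  C  G  A  C  A
''  0  0  0  0  0  0  0  0  0
 T  0  0  0  0  0  0  0  0  0
 T  0  0  0  0  0  0  0  0  0
 C  0  0  0  0  1  1  1  1  1
 G  0  0  0  0  1  2  2  2  2
 T  0  0  0  0  1  2  2  2  2
 A  0  1  1  1  1  2  3  3  3
 G  0  1  1  1  1  2  3  3  3
 A  0  1  2  2  2  2  3  3  4

3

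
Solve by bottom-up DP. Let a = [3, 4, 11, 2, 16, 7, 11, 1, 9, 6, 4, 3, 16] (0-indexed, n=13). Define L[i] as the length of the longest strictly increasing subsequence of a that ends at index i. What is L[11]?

   i    0    1    2    3    4    5    6    7    8    9   10   11   12
a[i]    3    4   11    2   16    7   11    1    9    6    4    3   16
L[i]    1    2    3    1    4    3    4    1    4    3    2    2    5

2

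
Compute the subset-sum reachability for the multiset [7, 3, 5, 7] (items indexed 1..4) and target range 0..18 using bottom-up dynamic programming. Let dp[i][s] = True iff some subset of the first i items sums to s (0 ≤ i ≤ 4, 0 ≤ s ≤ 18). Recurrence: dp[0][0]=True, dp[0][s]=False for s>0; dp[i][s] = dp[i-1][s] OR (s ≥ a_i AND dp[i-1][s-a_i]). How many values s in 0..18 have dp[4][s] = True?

i\s   0   1   2   3   4   5   6   7   8   9  10  11  12  13  14  15  16  17  18
  0   T   F   F   F   F   F   F   F   F   F   F   F   F   F   F   F   F   F   F
  1   T   F   F   F   F   F   F   T   F   F   F   F   F   F   F   F   F   F   F
  2   T   F   F   T   F   F   F   T   F   F   T   F   F   F   F   F   F   F   F
  3   T   F   F   T   F   T   F   T   T   F   T   F   T   F   F   T   F   F   F
  4   T   F   F   T   F   T   F   T   T   F   T   F   T   F   T   T   F   T   F

10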